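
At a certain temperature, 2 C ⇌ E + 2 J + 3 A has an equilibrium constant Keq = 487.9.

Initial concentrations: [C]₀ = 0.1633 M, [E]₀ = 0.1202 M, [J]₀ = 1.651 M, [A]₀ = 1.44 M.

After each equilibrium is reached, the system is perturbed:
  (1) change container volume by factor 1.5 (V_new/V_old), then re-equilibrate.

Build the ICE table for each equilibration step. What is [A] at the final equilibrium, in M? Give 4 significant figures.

[A]_eq = 1.091 M

Q₀ = 36.69 vs Keq = 487.9 ⇒ Q<K, forward
Step 1:
                  C         E         J         A
  I          0.1633    0.1202     1.651      1.44
  C        -0.09815   0.04907   0.09815    0.1472
  E         0.06515    0.1693     1.749     1.587
  solve Keq expr → x = 0.04907; check Q = 487.9
Then change container volume by factor 1.5 (V_new/V_old).
Step 2:
                  C         E         J         A
  I         0.04343    0.1128     1.166     1.058
  C        -0.02187   0.01094   0.02187   0.03281
  E         0.02156    0.1238     1.188     1.091
  solve Keq expr → x = 0.01094; check Q = 487.9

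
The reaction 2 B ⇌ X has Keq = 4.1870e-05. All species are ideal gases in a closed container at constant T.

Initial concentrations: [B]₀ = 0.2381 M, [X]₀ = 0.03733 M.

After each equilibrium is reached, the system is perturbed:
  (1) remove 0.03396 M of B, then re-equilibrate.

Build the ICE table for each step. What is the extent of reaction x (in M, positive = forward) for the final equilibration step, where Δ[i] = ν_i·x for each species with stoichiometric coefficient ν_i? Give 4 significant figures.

x = -8.4108e-07 M

Q₀ = 0.6585 vs Keq = 4.1870e-05 ⇒ Q>K, reverse
Step 1:
                    B           X
  init         0.2381     0.03733
  Δ           0.07465    -0.03733
  eq           0.3128  4.0955e-06
  solve Keq expr → x = -0.03733; check Q = 4.1870e-05
Then remove 0.03396 M of B.
Step 2:
                    B           X
  init         0.2788  4.0955e-06
  Δ        1.6822e-06 -8.4108e-07
  eq           0.2788  3.2544e-06
  solve Keq expr → x = -8.4108e-07; check Q = 4.1870e-05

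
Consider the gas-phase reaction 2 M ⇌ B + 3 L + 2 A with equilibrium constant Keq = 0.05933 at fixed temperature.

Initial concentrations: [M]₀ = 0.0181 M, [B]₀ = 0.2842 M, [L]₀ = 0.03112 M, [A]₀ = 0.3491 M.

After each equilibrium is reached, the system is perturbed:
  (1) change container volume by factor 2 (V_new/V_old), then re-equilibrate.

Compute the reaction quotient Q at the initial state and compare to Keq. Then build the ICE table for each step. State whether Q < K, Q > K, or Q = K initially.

Q₀ = 0.003186 vs Keq = 0.05933 ⇒ Q<K, forward
Step 1:
                  M         B         L         A
  init       0.0181    0.2842   0.03112    0.3491
  Δ        -0.01018  0.005088   0.01526   0.01018
  eq       0.007925    0.2893   0.04638    0.3593
  solve Keq expr → x = 0.005088; check Q = 0.05933
Then change container volume by factor 2 (V_new/V_old).
Step 2:
                  M         B         L         A
  init     0.003962    0.1446   0.02319    0.1796
  Δ       -0.002679  0.001339  0.004018  0.002679
  eq       0.001284     0.146   0.02721    0.1823
  solve Keq expr → x = 0.001339; check Q = 0.05933

Q₀ = 0.003186; Q < K (proceeds forward)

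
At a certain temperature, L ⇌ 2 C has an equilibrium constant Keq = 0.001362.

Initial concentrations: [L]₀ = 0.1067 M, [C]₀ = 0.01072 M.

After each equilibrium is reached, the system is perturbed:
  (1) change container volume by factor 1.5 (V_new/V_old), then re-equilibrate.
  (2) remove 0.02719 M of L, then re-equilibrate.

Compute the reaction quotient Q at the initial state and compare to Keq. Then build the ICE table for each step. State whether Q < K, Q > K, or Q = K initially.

Q₀ = 0.001077; Q < K (proceeds forward)

Q₀ = 0.001077 vs Keq = 0.001362 ⇒ Q<K, forward
Step 1:
                    L           C
  init         0.1067     0.01072
  Δ       -6.4918e-04    0.001298
  eq           0.1061     0.01202
  solve Keq expr → x = 6.4918e-04; check Q = 0.001362
Then change container volume by factor 1.5 (V_new/V_old).
Step 2:
                    L           C
  init         0.0707    0.008012
  Δ       -8.7007e-04     0.00174
  eq          0.06983    0.009752
  solve Keq expr → x = 8.7007e-04; check Q = 0.001362
Then remove 0.02719 M of L.
Step 3:
                    L           C
  init        0.04264    0.009752
  Δ           0.00102   -0.002041
  eq          0.04366    0.007711
  solve Keq expr → x = -0.00102; check Q = 0.001362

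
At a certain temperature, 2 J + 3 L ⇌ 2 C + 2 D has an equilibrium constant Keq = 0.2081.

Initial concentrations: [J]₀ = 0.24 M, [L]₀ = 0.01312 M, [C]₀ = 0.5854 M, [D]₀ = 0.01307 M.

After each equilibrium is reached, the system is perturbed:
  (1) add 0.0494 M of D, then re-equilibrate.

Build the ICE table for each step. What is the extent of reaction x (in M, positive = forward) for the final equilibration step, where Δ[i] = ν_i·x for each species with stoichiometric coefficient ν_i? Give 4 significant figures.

x = -0.0215 M

Q₀ = 450 vs Keq = 0.2081 ⇒ Q>K, reverse
Step 1:
                  J         L         C         D
  I            0.24   0.01312    0.5854   0.01307
  C         0.01197   0.01796  -0.01197  -0.01197
  E           0.252   0.03108    0.5734  0.001098
  solve Keq expr → x = -0.005986; check Q = 0.2081
Then add 0.0494 M of D.
Step 2:
                  J         L         C         D
  I           0.252   0.03108    0.5734    0.0505
  C           0.043    0.0645    -0.043    -0.043
  E           0.295   0.09558    0.5304  0.007496
  solve Keq expr → x = -0.0215; check Q = 0.2081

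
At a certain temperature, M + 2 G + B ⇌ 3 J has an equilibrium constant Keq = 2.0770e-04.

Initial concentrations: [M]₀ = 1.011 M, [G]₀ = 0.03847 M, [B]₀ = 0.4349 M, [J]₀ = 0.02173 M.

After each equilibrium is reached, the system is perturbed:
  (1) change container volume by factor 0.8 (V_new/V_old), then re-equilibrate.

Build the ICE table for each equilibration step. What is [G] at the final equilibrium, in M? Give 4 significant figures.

[G]_eq = 0.06078 M

Q₀ = 0.01577 vs Keq = 2.0770e-04 ⇒ Q>K, reverse
Step 1:
                   M          G          B          J
  I            1.011    0.03847     0.4349    0.02173
  C         0.005224    0.01045   0.005224   -0.01567
  E            1.016    0.04892     0.4401   0.006058
  solve Keq expr → x = -0.005224; check Q = 2.0770e-04
Then change container volume by factor 0.8 (V_new/V_old).
Step 2:
                   M          G          B          J
  I             1.27    0.06115     0.5502   0.007572
  C       -1.8358e-04 -3.6715e-04 -1.8358e-04 5.5073e-04
  E             1.27    0.06078       0.55   0.008123
  solve Keq expr → x = 1.8358e-04; check Q = 2.0770e-04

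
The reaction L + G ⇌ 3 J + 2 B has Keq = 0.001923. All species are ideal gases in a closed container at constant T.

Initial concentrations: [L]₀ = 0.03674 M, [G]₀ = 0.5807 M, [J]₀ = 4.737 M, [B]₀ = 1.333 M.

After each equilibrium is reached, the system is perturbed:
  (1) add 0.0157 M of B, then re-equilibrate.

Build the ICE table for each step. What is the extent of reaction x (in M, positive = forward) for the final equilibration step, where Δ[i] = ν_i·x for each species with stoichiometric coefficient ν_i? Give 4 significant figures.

x = -0.007753 M

Q₀ = 8853 vs Keq = 0.001923 ⇒ Q>K, reverse
Step 1:
                  L         G         J         B
  init      0.03674    0.5807     4.737     1.333
  Δ           0.662     0.662    -1.986    -1.324
  eq         0.6988     1.243     2.751  0.008956
  solve Keq expr → x = -0.662; check Q = 0.001923
Then add 0.0157 M of B.
Step 2:
                  L         G         J         B
  init       0.6988     1.243     2.751   0.02466
  Δ        0.007753  0.007753  -0.02326  -0.01551
  eq         0.7065      1.25     2.728   0.00915
  solve Keq expr → x = -0.007753; check Q = 0.001923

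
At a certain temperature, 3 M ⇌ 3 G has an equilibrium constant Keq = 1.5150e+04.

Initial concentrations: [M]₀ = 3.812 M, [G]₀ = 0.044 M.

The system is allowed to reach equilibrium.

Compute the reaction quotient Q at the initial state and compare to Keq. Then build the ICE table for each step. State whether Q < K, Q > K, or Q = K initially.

Q₀ = 1.5378e-06 vs Keq = 1.5150e+04 ⇒ Q<K, forward
Step 1:
                    M           G
  init          3.812       0.044
  Δ            -3.662       3.662
  eq           0.1498       3.706
  solve Keq expr → x = 1.221; check Q = 1.5150e+04

Q₀ = 1.5378e-06; Q < K (proceeds forward)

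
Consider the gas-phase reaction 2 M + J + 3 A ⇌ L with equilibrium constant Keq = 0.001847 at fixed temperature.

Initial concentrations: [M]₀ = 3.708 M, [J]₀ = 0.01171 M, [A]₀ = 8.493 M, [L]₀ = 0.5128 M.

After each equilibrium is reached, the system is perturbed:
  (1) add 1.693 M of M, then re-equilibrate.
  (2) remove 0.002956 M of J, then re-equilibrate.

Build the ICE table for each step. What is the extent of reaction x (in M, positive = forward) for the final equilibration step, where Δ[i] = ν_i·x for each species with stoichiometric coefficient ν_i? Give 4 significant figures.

x = -0.002795 M

Q₀ = 0.005199 vs Keq = 0.001847 ⇒ Q>K, reverse
Step 1:
                  M         J         A         L
  Initial     3.708   0.01171     8.493    0.5128
  Change     0.0376    0.0188   0.05639   -0.0188
  Equil       3.746   0.03051     8.549     0.494
  solve Keq expr → x = -0.0188; check Q = 0.001847
Then add 1.693 M of M.
Step 2:
                  M         J         A         L
  Initial     5.439   0.03051     8.549     0.494
  Change   -0.03036  -0.01518  -0.04554   0.01518
  Equil       5.408   0.01533     8.504    0.5092
  solve Keq expr → x = 0.01518; check Q = 0.001847
Then remove 0.002956 M of J.
Step 3:
                  M         J         A         L
  Initial     5.408   0.01237     8.504    0.5092
  Change   0.005591  0.002795  0.008386 -0.002795
  Equil       5.414   0.01517     8.512    0.5064
  solve Keq expr → x = -0.002795; check Q = 0.001847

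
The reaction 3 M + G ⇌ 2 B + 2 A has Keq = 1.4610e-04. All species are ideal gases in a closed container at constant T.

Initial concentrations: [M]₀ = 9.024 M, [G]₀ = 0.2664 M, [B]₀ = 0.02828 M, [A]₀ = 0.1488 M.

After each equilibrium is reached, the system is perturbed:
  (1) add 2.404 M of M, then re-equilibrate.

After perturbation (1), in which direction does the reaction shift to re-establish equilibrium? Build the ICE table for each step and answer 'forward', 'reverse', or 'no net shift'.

Q₀ = 9.0455e-08 vs Keq = 1.4610e-04 ⇒ Q<K, forward
Step 1:
                  M         G         B         A
  Initial     9.024    0.2664   0.02828    0.1488
  Change    -0.3826   -0.1275    0.2551    0.2551
  Equil       8.641    0.1389    0.2833    0.4039
  solve Keq expr → x = 0.1275; check Q = 1.4610e-04
Then add 2.404 M of M.
Step 2:
                  M         G         B         A
  Initial     11.05    0.1389    0.2833    0.4039
  Change   -0.07095  -0.02365    0.0473    0.0473
  Equil       10.97    0.1152    0.3306    0.4512
  solve Keq expr → x = 0.02365; check Q = 1.4610e-04

Direction: forward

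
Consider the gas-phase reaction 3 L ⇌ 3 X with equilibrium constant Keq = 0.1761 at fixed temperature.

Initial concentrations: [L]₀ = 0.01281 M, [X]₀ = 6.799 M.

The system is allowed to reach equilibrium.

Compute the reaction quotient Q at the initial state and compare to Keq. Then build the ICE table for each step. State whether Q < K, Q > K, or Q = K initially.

Q₀ = 1.4952e+08 vs Keq = 0.1761 ⇒ Q>K, reverse
Step 1:
                   L          X
  I          0.01281      6.799
  C            4.352     -4.352
  E            4.365      2.447
  solve Keq expr → x = -1.451; check Q = 0.1761

Q₀ = 1.4952e+08; Q > K (proceeds reverse)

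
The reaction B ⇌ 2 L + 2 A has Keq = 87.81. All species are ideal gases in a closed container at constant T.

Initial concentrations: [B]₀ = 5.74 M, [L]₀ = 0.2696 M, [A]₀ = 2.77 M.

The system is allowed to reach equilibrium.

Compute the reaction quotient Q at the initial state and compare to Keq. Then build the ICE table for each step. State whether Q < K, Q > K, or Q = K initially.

Q₀ = 0.09716 vs Keq = 87.81 ⇒ Q<K, forward
Step 1:
                  B         L         A
  init         5.74    0.2696      2.77
  Δ          -1.521     3.042     3.042
  eq          4.219     3.312     5.812
  solve Keq expr → x = 1.521; check Q = 87.81

Q₀ = 0.09716; Q < K (proceeds forward)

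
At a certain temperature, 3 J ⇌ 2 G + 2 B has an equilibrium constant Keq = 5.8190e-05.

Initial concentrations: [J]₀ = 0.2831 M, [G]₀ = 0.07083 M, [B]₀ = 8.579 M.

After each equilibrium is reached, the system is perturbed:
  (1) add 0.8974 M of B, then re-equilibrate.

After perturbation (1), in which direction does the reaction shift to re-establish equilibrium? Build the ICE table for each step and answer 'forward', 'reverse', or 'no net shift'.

Direction: reverse

Q₀ = 16.27 vs Keq = 5.8190e-05 ⇒ Q>K, reverse
Step 1:
                    J           G           B
  I            0.2831     0.07083       8.579
  C            0.1059    -0.07061    -0.07061
  E             0.389  2.1754e-04       8.508
  solve Keq expr → x = -0.03531; check Q = 5.8190e-05
Then add 0.8974 M of B.
Step 2:
                    J           G           B
  I             0.389  2.1754e-04       9.406
  C        3.1097e-05 -2.0731e-05 -2.0731e-05
  E             0.389  1.9681e-04       9.406
  solve Keq expr → x = -1.0366e-05; check Q = 5.8190e-05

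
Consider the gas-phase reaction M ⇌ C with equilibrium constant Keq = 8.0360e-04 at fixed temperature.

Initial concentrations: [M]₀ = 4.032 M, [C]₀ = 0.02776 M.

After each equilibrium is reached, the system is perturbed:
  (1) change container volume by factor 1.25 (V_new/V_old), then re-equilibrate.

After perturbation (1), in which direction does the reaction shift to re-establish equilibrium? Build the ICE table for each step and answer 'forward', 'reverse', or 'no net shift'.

Q₀ = 0.006885 vs Keq = 8.0360e-04 ⇒ Q>K, reverse
Step 1:
                  M         C
  I           4.032   0.02776
  C          0.0245   -0.0245
  E           4.057   0.00326
  solve Keq expr → x = -0.0245; check Q = 8.0360e-04
Then change container volume by factor 1.25 (V_new/V_old).
Step 2:
                  M         C
  I           3.245  0.002608
  C               0         0
  E           3.245  0.002608
  solve Keq expr → x = 0; check Q = 8.0360e-04

Direction: no net shift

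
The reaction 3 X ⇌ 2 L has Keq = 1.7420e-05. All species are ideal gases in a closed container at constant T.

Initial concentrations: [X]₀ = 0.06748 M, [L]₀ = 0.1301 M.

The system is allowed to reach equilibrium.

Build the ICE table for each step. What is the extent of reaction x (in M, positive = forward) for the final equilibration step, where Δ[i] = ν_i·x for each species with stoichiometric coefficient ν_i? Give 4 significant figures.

x = -0.06477 M

Q₀ = 55.08 vs Keq = 1.7420e-05 ⇒ Q>K, reverse
Step 1:
                    X           L
  init        0.06748      0.1301
  Δ            0.1943     -0.1295
  eq           0.2618  5.5906e-04
  solve Keq expr → x = -0.06477; check Q = 1.7420e-05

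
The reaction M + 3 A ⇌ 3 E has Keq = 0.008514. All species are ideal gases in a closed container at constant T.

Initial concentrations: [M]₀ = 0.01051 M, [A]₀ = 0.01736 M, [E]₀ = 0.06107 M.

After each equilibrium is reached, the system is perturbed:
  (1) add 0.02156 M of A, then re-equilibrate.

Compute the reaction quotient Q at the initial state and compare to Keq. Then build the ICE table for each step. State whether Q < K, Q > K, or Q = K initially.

Q₀ = 4142; Q > K (proceeds reverse)

Q₀ = 4142 vs Keq = 0.008514 ⇒ Q>K, reverse
Step 1:
                    M           A           E
  I           0.01051     0.01736     0.06107
  C           0.01881     0.05642    -0.05642
  E           0.02932     0.07378    0.004646
  solve Keq expr → x = -0.01881; check Q = 0.008514
Then add 0.02156 M of A.
Step 2:
                    M           A           E
  I           0.02932     0.09534    0.004646
  C       -4.1685e-04   -0.001251    0.001251
  E            0.0289     0.09409    0.005896
  solve Keq expr → x = 4.1685e-04; check Q = 0.008514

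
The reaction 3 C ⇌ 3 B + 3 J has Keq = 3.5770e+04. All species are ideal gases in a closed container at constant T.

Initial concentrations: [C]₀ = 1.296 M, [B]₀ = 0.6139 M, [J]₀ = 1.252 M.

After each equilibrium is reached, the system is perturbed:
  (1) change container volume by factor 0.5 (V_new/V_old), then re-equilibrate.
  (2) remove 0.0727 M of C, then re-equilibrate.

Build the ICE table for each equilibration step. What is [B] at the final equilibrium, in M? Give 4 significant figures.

Q₀ = 0.2086 vs Keq = 3.5770e+04 ⇒ Q<K, forward
Step 1:
                  C         B         J
  init        1.296    0.6139     1.252
  Δ          -1.165     1.165     1.165
  eq         0.1306     1.779     2.417
  solve Keq expr → x = 0.3885; check Q = 3.5770e+04
Then change container volume by factor 0.5 (V_new/V_old).
Step 2:
                  C         B         J
  init       0.2611     3.559     4.835
  Δ          0.2091   -0.2091   -0.2091
  eq         0.4703      3.35     4.626
  solve Keq expr → x = -0.06972; check Q = 3.5770e+04
Then remove 0.0727 M of C.
Step 3:
                  C         B         J
  init       0.3976      3.35     4.626
  Δ         0.05862  -0.05862  -0.05862
  eq         0.4562     3.291     4.567
  solve Keq expr → x = -0.01954; check Q = 3.5770e+04

[B]_eq = 3.291 M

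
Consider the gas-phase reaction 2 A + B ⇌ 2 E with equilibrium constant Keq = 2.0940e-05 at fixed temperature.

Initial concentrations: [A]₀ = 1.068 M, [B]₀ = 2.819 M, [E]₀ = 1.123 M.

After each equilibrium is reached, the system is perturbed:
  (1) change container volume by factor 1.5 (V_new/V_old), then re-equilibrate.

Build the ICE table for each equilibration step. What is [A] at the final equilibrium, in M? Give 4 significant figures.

Q₀ = 0.3922 vs Keq = 2.0940e-05 ⇒ Q>K, reverse
Step 1:
                    A           B           E
  init          1.068       2.819       1.123
  Δ             1.105      0.5524      -1.105
  eq            2.173       3.371     0.01826
  solve Keq expr → x = -0.5524; check Q = 2.0940e-05
Then change container volume by factor 1.5 (V_new/V_old).
Step 2:
                    A           B           E
  init          1.448       2.248     0.01217
  Δ          0.002216    0.001108   -0.002216
  eq            1.451       2.249    0.009955
  solve Keq expr → x = -0.001108; check Q = 2.0940e-05

[A]_eq = 1.451 M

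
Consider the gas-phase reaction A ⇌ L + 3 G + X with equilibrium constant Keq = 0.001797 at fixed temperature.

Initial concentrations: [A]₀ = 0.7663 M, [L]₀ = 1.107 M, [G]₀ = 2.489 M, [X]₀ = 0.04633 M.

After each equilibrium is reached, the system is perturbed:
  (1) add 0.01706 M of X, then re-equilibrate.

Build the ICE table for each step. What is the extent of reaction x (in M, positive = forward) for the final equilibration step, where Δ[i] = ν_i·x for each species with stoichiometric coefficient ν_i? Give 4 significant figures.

Q₀ = 1.032 vs Keq = 0.001797 ⇒ Q>K, reverse
Step 1:
                    A           L           G           X
  Initial      0.7663       1.107       2.489     0.04633
  Change      0.04622    -0.04622     -0.1387    -0.04622
  Equil        0.8125       1.061        2.35  1.0602e-04
  solve Keq expr → x = -0.04622; check Q = 0.001797
Then add 0.01706 M of X.
Step 2:
                    A           L           G           X
  Initial      0.8125       1.061        2.35     0.01717
  Change      0.01705    -0.01705    -0.05115    -0.01705
  Equil        0.8296       1.044       2.299  1.1752e-04
  solve Keq expr → x = -0.01705; check Q = 0.001797

x = -0.01705 M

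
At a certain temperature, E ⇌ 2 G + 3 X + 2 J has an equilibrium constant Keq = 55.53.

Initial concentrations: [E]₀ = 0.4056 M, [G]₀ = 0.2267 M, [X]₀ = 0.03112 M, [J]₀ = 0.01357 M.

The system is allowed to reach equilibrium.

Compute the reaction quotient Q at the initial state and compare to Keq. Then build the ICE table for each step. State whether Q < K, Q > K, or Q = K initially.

Q₀ = 7.0321e-10 vs Keq = 55.53 ⇒ Q<K, forward
Step 1:
                  E         G         X         J
  Initial    0.4056    0.2267   0.03112   0.01357
  Change    -0.3867    0.7735      1.16    0.7735
  Equil     0.01887         1     1.191     0.787
  solve Keq expr → x = 0.3867; check Q = 55.53

Q₀ = 7.0321e-10; Q < K (proceeds forward)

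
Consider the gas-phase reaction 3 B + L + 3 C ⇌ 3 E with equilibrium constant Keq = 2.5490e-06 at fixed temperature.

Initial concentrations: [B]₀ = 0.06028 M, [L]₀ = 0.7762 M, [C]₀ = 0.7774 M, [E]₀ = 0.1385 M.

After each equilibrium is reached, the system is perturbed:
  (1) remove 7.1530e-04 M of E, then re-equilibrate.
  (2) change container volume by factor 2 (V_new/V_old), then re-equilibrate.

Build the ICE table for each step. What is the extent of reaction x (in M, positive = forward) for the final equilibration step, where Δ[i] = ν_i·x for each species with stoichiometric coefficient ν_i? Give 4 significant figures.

Q₀ = 33.26 vs Keq = 2.5490e-06 ⇒ Q>K, reverse
Step 1:
                  B         L         C         E
  Initial   0.06028    0.7762    0.7774    0.1385
  Change     0.1362    0.0454    0.1362   -0.1362
  Equil      0.1965    0.8216    0.9136  0.002297
  solve Keq expr → x = -0.0454; check Q = 2.5490e-06
Then remove 7.1530e-04 M of E.
Step 2:
                  B         L         C         E
  Initial    0.1965    0.8216    0.9136  0.001581
  Change  -7.0507e-04 -2.3502e-04 -7.0507e-04 7.0507e-04
  Equil      0.1958    0.8214    0.9129  0.002286
  solve Keq expr → x = 2.3502e-04; check Q = 2.5490e-06
Then change container volume by factor 2 (V_new/V_old).
Step 3:
                  B         L         C         E
  Initial   0.09789    0.4107    0.4564  0.001143
  Change  6.8558e-04 2.2853e-04 6.8558e-04 -6.8558e-04
  Equil     0.09857    0.4109    0.4571 4.5763e-04
  solve Keq expr → x = -2.2853e-04; check Q = 2.5490e-06

x = -2.2853e-04 M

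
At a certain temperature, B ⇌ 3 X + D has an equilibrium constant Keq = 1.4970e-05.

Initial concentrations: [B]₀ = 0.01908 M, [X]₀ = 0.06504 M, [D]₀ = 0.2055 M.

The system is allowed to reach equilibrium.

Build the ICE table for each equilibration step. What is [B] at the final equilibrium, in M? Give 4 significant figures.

[B]_eq = 0.03603 M

Q₀ = 0.002963 vs Keq = 1.4970e-05 ⇒ Q>K, reverse
Step 1:
                  B         X         D
  Initial   0.01908   0.06504    0.2055
  Change    0.01695  -0.05084  -0.01695
  Equil     0.03603    0.0142    0.1886
  solve Keq expr → x = -0.01695; check Q = 1.4970e-05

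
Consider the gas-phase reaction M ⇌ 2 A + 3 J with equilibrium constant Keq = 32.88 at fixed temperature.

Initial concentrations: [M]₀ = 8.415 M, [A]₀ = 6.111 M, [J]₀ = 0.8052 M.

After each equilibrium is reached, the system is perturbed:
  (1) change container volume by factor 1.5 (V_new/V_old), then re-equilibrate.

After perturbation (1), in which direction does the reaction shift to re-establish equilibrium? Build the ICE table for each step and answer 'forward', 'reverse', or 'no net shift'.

Direction: forward

Q₀ = 2.317 vs Keq = 32.88 ⇒ Q<K, forward
Step 1:
                  M         A         J
  I           8.415     6.111    0.8052
  C         -0.3304    0.6608    0.9912
  E           8.085     6.772     1.796
  solve Keq expr → x = 0.3304; check Q = 32.88
Then change container volume by factor 1.5 (V_new/V_old).
Step 2:
                  M         A         J
  I            5.39     4.515     1.198
  C         -0.2333    0.4667       0.7
  E           5.156     4.981     1.898
  solve Keq expr → x = 0.2333; check Q = 32.88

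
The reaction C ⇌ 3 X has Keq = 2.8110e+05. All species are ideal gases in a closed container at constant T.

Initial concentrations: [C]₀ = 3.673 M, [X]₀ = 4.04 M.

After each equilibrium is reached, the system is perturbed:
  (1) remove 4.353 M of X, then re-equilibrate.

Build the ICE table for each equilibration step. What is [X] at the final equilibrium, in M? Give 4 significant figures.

[X]_eq = 10.69 M

Q₀ = 17.95 vs Keq = 2.8110e+05 ⇒ Q<K, forward
Step 1:
                    C           X
  Initial       3.673        4.04
  Change       -3.661       10.98
  Equil       0.01206       15.02
  solve Keq expr → x = 3.661; check Q = 2.8110e+05
Then remove 4.353 M of X.
Step 2:
                    C           X
  Initial     0.01206       10.67
  Change    -0.007712     0.02314
  Equil      0.004349       10.69
  solve Keq expr → x = 0.007712; check Q = 2.8110e+05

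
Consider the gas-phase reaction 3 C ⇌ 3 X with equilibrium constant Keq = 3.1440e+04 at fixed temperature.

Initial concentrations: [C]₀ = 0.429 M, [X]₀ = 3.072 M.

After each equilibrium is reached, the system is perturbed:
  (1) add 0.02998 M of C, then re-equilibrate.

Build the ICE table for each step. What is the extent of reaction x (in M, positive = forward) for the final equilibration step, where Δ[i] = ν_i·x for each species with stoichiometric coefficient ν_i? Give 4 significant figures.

x = 0.009686 M

Q₀ = 367.2 vs Keq = 3.1440e+04 ⇒ Q<K, forward
Step 1:
                    C           X
  init          0.429       3.072
  Δ           -0.3215      0.3215
  eq           0.1075       3.393
  solve Keq expr → x = 0.1072; check Q = 3.1440e+04
Then add 0.02998 M of C.
Step 2:
                    C           X
  init         0.1375       3.393
  Δ          -0.02906     0.02906
  eq           0.1084       3.423
  solve Keq expr → x = 0.009686; check Q = 3.1440e+04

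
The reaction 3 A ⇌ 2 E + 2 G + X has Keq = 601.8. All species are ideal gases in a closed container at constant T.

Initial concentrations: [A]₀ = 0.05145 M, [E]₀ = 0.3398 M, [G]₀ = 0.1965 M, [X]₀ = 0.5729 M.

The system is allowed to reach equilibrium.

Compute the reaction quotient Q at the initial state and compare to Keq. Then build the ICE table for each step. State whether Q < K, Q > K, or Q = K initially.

Q₀ = 18.75 vs Keq = 601.8 ⇒ Q<K, forward
Step 1:
                   A          E          G          X
  I          0.05145     0.3398     0.1965     0.5729
  C          -0.0332    0.02213    0.02213    0.01107
  E          0.01825     0.3619     0.2186      0.584
  solve Keq expr → x = 0.01107; check Q = 601.8

Q₀ = 18.75; Q < K (proceeds forward)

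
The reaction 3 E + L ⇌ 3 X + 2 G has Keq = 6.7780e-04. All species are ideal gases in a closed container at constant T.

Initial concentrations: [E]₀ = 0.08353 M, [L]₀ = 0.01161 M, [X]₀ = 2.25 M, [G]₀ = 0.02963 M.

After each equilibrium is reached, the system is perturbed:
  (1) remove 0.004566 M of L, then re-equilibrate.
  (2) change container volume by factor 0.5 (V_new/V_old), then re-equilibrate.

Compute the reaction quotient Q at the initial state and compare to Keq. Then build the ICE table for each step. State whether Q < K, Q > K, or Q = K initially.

Q₀ = 1478; Q > K (proceeds reverse)

Q₀ = 1478 vs Keq = 6.7780e-04 ⇒ Q>K, reverse
Step 1:
                  E         L         X         G
  I         0.08353   0.01161      2.25   0.02963
  C         0.04436   0.01479  -0.04436  -0.02957
  E          0.1279    0.0264     2.206 5.9054e-05
  solve Keq expr → x = -0.01479; check Q = 6.7780e-04
Then remove 0.004566 M of L.
Step 2:
                  E         L         X         G
  I          0.1279   0.02183     2.206 5.9054e-05
  C       8.0121e-06 2.6707e-06 -8.0121e-06 -5.3414e-06
  E          0.1279   0.02183     2.206 5.3713e-05
  solve Keq expr → x = -2.6707e-06; check Q = 6.7780e-04
Then change container volume by factor 0.5 (V_new/V_old).
Step 3:
                  E         L         X         G
  I          0.2558   0.04366     4.411 1.0743e-04
  C       4.7142e-05 1.5714e-05 -4.7142e-05 -3.1428e-05
  E          0.2558   0.04368     4.411 7.5997e-05
  solve Keq expr → x = -1.5714e-05; check Q = 6.7780e-04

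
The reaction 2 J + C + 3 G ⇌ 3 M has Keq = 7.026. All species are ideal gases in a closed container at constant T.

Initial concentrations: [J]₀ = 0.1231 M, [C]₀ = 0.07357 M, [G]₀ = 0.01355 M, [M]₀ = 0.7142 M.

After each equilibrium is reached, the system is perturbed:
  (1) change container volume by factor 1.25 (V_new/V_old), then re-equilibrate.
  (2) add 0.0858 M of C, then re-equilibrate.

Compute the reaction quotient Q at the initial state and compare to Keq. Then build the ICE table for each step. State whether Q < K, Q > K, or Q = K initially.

Q₀ = 1.3135e+08; Q > K (proceeds reverse)

Q₀ = 1.3135e+08 vs Keq = 7.026 ⇒ Q>K, reverse
Step 1:
                    J           C           G           M
  I            0.1231     0.07357     0.01355      0.7142
  C            0.2875      0.1437      0.4312     -0.4312
  E            0.4106      0.2173      0.4448       0.283
  solve Keq expr → x = -0.1437; check Q = 7.026
Then change container volume by factor 1.25 (V_new/V_old).
Step 2:
                    J           C           G           M
  I            0.3285      0.1739      0.3558      0.2264
  C           0.01594    0.007968      0.0239     -0.0239
  E            0.3444      0.1818      0.3797      0.2025
  solve Keq expr → x = -0.007968; check Q = 7.026
Then add 0.0858 M of C.
Step 3:
                    J           C           G           M
  I            0.3444      0.2676      0.3797      0.2025
  C         -0.009351   -0.004675    -0.01403     0.01403
  E            0.3351      0.2629      0.3657      0.2165
  solve Keq expr → x = 0.004675; check Q = 7.026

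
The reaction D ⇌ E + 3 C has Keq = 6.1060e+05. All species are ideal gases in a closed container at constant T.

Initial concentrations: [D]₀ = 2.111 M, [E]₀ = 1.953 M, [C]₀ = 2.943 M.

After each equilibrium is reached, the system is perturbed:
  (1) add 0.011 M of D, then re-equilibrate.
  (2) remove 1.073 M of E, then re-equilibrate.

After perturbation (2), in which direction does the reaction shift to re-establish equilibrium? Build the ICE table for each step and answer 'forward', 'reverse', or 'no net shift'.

Q₀ = 23.58 vs Keq = 6.1060e+05 ⇒ Q<K, forward
Step 1:
                   D          E          C
  I            2.111      1.953      2.943
  C           -2.106      2.106      6.317
  E         0.005278      4.059       9.26
  solve Keq expr → x = 2.106; check Q = 6.1060e+05
Then add 0.011 M of D.
Step 2:
                   D          E          C
  I          0.01628      4.059       9.26
  C         -0.01093    0.01093    0.03279
  E         0.005349       4.07      9.293
  solve Keq expr → x = 0.01093; check Q = 6.1060e+05
Then remove 1.073 M of E.
Step 3:
                   D          E          C
  I         0.005349      2.997      9.293
  C        -0.001403   0.001403   0.004209
  E         0.003946      2.998      9.297
  solve Keq expr → x = 0.001403; check Q = 6.1060e+05

Direction: forward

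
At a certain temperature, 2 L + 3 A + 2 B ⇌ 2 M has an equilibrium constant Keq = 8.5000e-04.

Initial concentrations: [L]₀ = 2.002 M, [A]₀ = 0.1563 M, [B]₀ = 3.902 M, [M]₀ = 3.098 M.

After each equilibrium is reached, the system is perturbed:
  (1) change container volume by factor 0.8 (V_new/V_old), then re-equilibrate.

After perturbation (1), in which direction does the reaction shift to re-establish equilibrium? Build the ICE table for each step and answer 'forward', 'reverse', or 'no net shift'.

Q₀ = 41.19 vs Keq = 8.5000e-04 ⇒ Q>K, reverse
Step 1:
                  L         A         B         M
  Initial     2.002    0.1563     3.902     3.098
  Change      1.377     2.065     1.377    -1.377
  Equil       3.379     2.221     5.279     1.721
  solve Keq expr → x = -0.6883; check Q = 8.5000e-04
Then change container volume by factor 0.8 (V_new/V_old).
Step 2:
                  L         A         B         M
  Initial     4.223     2.777     6.598     2.152
  Change    -0.3233    -0.485   -0.3233    0.3233
  Equil         3.9     2.292     6.275     2.475
  solve Keq expr → x = 0.1617; check Q = 8.5000e-04

Direction: forward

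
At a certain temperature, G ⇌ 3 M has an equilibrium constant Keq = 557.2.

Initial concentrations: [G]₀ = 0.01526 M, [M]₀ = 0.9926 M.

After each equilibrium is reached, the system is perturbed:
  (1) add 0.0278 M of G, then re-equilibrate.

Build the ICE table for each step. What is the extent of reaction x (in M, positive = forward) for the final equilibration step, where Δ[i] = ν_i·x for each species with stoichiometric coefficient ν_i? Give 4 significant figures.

Q₀ = 64.09 vs Keq = 557.2 ⇒ Q<K, forward
Step 1:
                   G          M
  I          0.01526     0.9926
  C         -0.01328    0.03985
  E         0.001975      1.032
  solve Keq expr → x = 0.01328; check Q = 557.2
Then add 0.0278 M of G.
Step 2:
                   G          M
  I          0.02978      1.032
  C         -0.02729    0.08188
  E         0.002483      1.114
  solve Keq expr → x = 0.02729; check Q = 557.2

x = 0.02729 M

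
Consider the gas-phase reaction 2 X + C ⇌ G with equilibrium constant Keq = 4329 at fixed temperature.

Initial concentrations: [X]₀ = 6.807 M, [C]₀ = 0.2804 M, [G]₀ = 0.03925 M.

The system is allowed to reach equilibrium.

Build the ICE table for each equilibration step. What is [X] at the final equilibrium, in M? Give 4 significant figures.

[X]_eq = 6.246 M

Q₀ = 0.003021 vs Keq = 4329 ⇒ Q<K, forward
Step 1:
                  X         C         G
  I           6.807    0.2804   0.03925
  C         -0.5608   -0.2804    0.2804
  E           6.246 1.8926e-06    0.3196
  solve Keq expr → x = 0.2804; check Q = 4329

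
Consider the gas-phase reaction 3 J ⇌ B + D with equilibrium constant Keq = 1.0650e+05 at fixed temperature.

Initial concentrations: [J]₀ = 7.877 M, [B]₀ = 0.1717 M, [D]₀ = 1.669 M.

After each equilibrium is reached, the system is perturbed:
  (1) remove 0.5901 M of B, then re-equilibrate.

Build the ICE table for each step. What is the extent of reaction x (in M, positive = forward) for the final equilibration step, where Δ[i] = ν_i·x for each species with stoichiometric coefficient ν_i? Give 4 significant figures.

Q₀ = 5.8633e-04 vs Keq = 1.0650e+05 ⇒ Q<K, forward
Step 1:
                   J          B          D
  init         7.877     0.1717      1.669
  Δ           -7.829       2.61       2.61
  eq         0.04817      2.781      4.279
  solve Keq expr → x = 2.61; check Q = 1.0650e+05
Then remove 0.5901 M of B.
Step 2:
                   J          B          D
  init       0.04817      2.191      4.279
  Δ        -0.003668   0.001223   0.001223
  eq          0.0445      2.192       4.28
  solve Keq expr → x = 0.001223; check Q = 1.0650e+05

x = 0.001223 M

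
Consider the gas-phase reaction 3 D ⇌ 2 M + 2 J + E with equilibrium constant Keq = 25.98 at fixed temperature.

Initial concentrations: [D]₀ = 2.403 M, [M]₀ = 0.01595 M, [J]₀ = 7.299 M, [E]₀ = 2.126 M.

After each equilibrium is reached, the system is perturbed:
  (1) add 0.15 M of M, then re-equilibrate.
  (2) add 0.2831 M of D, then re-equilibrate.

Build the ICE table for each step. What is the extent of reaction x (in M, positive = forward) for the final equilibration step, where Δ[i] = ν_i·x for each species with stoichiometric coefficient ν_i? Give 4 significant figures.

Q₀ = 0.002077 vs Keq = 25.98 ⇒ Q<K, forward
Step 1:
                   D          M          J          E
  Initial      2.403    0.01595      7.299      2.126
  Change      -0.997     0.6646     0.6646     0.3323
  Equil        1.406     0.6806      7.964      2.458
  solve Keq expr → x = 0.3323; check Q = 25.98
Then add 0.15 M of M.
Step 2:
                   D          M          J          E
  Initial      1.406     0.8306      7.964      2.458
  Change     0.09862   -0.06575   -0.06575   -0.03287
  Equil        1.505     0.7648      7.898      2.425
  solve Keq expr → x = -0.03287; check Q = 25.98
Then add 0.2831 M of D.
Step 3:
                   D          M          J          E
  Initial      1.788     0.7648      7.898      2.425
  Change     -0.1399    0.09328    0.09328    0.04664
  Equil        1.648     0.8581      7.991      2.472
  solve Keq expr → x = 0.04664; check Q = 25.98

x = 0.04664 M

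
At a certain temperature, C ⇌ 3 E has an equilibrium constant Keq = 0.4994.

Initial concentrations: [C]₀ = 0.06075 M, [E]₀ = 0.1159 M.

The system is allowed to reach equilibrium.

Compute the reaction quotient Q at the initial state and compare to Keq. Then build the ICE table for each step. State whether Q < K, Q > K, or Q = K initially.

Q₀ = 0.02563 vs Keq = 0.4994 ⇒ Q<K, forward
Step 1:
                  C         E
  I         0.06075    0.1159
  C        -0.03719    0.1116
  E         0.02356    0.2275
  solve Keq expr → x = 0.03719; check Q = 0.4994

Q₀ = 0.02563; Q < K (proceeds forward)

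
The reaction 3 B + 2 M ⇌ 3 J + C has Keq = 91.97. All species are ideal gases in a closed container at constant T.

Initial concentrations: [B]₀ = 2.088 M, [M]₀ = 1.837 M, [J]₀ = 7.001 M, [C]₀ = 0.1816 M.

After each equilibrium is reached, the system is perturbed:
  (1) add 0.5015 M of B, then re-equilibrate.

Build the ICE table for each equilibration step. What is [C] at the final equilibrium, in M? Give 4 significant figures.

Q₀ = 2.029 vs Keq = 91.97 ⇒ Q<K, forward
Step 1:
                   B          M          J          C
  init         2.088      1.837      7.001     0.1816
  Δ          -0.8986     -0.599     0.8986     0.2995
  eq           1.189      1.238        7.9     0.4811
  solve Keq expr → x = 0.2995; check Q = 91.97
Then add 0.5015 M of B.
Step 2:
                   B          M          J          C
  init         1.691      1.238        7.9     0.4811
  Δ          -0.2577    -0.1718     0.2577     0.0859
  eq           1.433      1.066      8.157      0.567
  solve Keq expr → x = 0.0859; check Q = 91.97

[C]_eq = 0.567 M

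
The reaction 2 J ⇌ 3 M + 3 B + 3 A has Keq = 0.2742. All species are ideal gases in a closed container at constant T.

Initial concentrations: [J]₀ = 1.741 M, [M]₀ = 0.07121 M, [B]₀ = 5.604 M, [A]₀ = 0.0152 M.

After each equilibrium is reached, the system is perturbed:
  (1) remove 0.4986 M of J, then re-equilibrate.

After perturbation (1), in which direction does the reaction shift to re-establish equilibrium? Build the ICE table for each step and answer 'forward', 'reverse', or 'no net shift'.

Q₀ = 7.3629e-08 vs Keq = 0.2742 ⇒ Q<K, forward
Step 1:
                   J          M          B          A
  Initial      1.741    0.07121      5.604     0.0152
  Change     -0.2251     0.3377     0.3377     0.3377
  Equil        1.516     0.4089      5.942     0.3529
  solve Keq expr → x = 0.1126; check Q = 0.2742
Then remove 0.4986 M of J.
Step 2:
                   J          M          B          A
  Initial      1.017     0.4089      5.942     0.3529
  Change     0.02857   -0.04286   -0.04286   -0.04286
  Equil        1.046      0.366      5.899       0.31
  solve Keq expr → x = -0.01429; check Q = 0.2742

Direction: reverse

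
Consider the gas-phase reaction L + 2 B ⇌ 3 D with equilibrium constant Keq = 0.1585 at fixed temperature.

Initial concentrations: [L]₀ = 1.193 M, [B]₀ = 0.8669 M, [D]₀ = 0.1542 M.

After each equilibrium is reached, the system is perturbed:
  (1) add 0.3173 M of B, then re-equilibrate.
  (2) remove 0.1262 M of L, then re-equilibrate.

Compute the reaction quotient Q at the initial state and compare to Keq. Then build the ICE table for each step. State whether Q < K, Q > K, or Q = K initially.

Q₀ = 0.00409; Q < K (proceeds forward)

Q₀ = 0.00409 vs Keq = 0.1585 ⇒ Q<K, forward
Step 1:
                    L           B           D
  init          1.193      0.8669      0.1542
  Δ          -0.09279     -0.1856      0.2784
  eq              1.1      0.6813      0.4326
  solve Keq expr → x = 0.09279; check Q = 0.1585
Then add 0.3173 M of B.
Step 2:
                    L           B           D
  init            1.1      0.9986      0.4326
  Δ          -0.03206    -0.06413     0.09619
  eq            1.068      0.9345      0.5288
  solve Keq expr → x = 0.03206; check Q = 0.1585
Then remove 0.1262 M of L.
Step 3:
                    L           B           D
  init         0.9419      0.9345      0.5288
  Δ          0.005561     0.01112    -0.01668
  eq           0.9475      0.9456      0.5121
  solve Keq expr → x = -0.005561; check Q = 0.1585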